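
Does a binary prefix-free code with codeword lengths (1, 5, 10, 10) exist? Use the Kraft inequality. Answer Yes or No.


Kraft sum = sum(2^(-l_i)) = 0.5332, need <= 1. Result: satisfied (a binary prefix-free code with these lengths exists)

Yes


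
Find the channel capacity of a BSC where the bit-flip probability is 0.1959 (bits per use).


H(p) = -p*log2(p) - (1-p)*log2(1-p) = -0.1959*log2(0.1959) - 0.8041*log2(0.8041) = 0.460720 + 0.252932 = 0.7137. C = 1 - H(p) = 1 - 0.7137 = 0.2863

0.2863 bits


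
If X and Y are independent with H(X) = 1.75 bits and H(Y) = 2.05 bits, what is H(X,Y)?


For independent variables, H(X,Y) = H(X) + H(Y) = 1.75 + 2.05 = 3.8

3.8 bits


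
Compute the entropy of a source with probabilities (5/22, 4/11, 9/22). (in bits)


H = -sum(p_i * log2(p_i)). Terms: -(5/22)*log2(5/22) = 0.485796; -(4/11)*log2(4/11) = 0.530702; -(9/22)*log2(9/22) = 0.527525. H = 0.485796 + 0.530702 + 0.527525 = 1.544

1.544 bits


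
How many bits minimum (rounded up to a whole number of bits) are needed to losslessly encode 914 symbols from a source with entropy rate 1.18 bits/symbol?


Minimum bits >= n * H = 914 * 1.18 = 1078.52, rounded up to a whole number of bits = 1079

1079 bits


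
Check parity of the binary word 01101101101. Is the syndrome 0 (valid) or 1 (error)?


Syndrome = XOR of all bits = 0 XOR 1 XOR 1 XOR 0 XOR 1 XOR 1 XOR 0 XOR 1 XOR 1 XOR 0 XOR 1 = 1

1


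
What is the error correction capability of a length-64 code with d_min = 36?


Correction capability = floor((d-1)/2) = floor((36-1)/2) = 17

17 errors


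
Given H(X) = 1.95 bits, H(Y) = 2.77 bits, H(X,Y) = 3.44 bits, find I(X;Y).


I(X;Y) = H(X) + H(Y) - H(X,Y) = 1.95 + 2.77 - 3.44 = 1.28

1.28 bits


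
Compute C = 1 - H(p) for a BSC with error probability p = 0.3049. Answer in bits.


H(p) = -p*log2(p) - (1-p)*log2(1-p) = -0.3049*log2(0.3049) - 0.6951*log2(0.6951) = 0.522474 + 0.364724 = 0.8872. C = 1 - H(p) = 1 - 0.8872 = 0.1128

0.1128 bits


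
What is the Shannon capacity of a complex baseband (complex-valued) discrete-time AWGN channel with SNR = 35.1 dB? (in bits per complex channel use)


SNR_linear = 10^(35.1/10) = 3235.9366; C = log2(1 + SNR_linear) = log2(1 + 3235.9366) = 11.6604

11.6604 bits/channel use


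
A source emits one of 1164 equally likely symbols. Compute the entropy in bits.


H = log2(n) = log2(1164) = 10.1849

10.1849 bits


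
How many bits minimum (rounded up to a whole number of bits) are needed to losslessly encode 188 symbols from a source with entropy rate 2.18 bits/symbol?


Minimum bits >= n * H = 188 * 2.18 = 409.84, rounded up to a whole number of bits = 410

410 bits


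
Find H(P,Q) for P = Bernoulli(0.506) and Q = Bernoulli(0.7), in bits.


H(P,Q) = -p*log2(q) - (1-p)*log2(1-q). -0.506*log2(0.7) = 0.260374; -0.494*log2(0.3) = 0.858061. H(P,Q) = 0.260374 + 0.858061 = 1.1184

1.1184 bits


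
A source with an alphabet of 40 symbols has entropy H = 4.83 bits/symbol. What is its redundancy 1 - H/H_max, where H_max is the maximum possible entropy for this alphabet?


H_max = log2(K) = log2(40) = 5.3219 bits/symbol. Redundancy = 1 - H/H_max = 1 - 4.83/5.3219 = 1 - 0.9076 = 0.0924

0.0924


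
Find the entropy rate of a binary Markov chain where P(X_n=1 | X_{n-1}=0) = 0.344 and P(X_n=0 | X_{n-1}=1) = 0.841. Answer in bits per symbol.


Stationary distribution: pi_0 = p10/(p01+p10) = 0.7097, pi_1 = 0.2903. Entropy rate H' = pi_0*H(p01) + pi_1*H(p10) = 0.7097*0.9286 + 0.2903*0.6319 = 0.8425

0.8425 bits/symbol


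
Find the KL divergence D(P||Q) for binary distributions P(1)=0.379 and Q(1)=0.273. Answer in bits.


KL = p*log2(p/q) + (1-p)*log2((1-p)/(1-q)) = 0.379*log2(0.379/0.273) + 0.621*log2(0.621/0.727) = 0.0382

0.0382 bits


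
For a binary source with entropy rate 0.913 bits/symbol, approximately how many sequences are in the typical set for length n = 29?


log2|A_typical| = nH = 29 * 0.913 = 26.477, so |A_typical| ~ 2^26.477 = 9.341e+07

9.341e+07


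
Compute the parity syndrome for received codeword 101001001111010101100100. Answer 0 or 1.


Syndrome = XOR of all bits = 1 XOR 0 XOR 1 XOR 0 XOR 0 XOR 1 XOR 0 XOR 0 XOR 1 XOR 1 XOR 1 XOR 1 XOR 0 XOR 1 XOR 0 XOR 1 XOR 0 XOR 1 XOR 1 XOR 0 XOR 0 XOR 1 XOR 0 XOR 0 = 0

0


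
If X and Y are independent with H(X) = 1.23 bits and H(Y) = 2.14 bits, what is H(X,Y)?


For independent variables, H(X,Y) = H(X) + H(Y) = 1.23 + 2.14 = 3.37

3.37 bits


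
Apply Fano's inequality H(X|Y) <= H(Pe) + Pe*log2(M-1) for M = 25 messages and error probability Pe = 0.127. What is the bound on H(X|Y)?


H(Pe) = -Pe*log2(Pe) - (1-Pe)*log2(1-Pe) = -0.127*log2(0.127) - 0.873*log2(0.873) = 0.378092 + 0.171061 = 0.5492. Pe*log2(M-1) = 0.127*log2(24) = 0.582290. Bound = H(Pe) + Pe*log2(M-1) = 0.378092 + 0.171061 + 0.582290 = 1.1314

1.1314 bits


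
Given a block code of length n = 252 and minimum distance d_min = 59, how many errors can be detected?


Detection capability = d_min - 1 = 59 - 1 = 58

58 errors


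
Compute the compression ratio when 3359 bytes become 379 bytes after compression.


Ratio = original / compressed = 3359 / 379 = 8.8628

8.8628


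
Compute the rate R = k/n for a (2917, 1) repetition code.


Rate = k/n = 1/2917

1/2917


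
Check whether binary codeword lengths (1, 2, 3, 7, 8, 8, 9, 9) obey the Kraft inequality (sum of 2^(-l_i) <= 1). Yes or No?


Kraft sum = sum(2^(-l_i)) = 0.8945, need <= 1. Result: satisfied (a binary prefix-free code with these lengths exists)

Yes


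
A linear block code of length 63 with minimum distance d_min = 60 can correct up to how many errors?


Correction capability = floor((d-1)/2) = floor((60-1)/2) = 29

29 errors


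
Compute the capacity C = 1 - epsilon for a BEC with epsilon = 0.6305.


C = 1 - epsilon = 1 - 0.6305 = 0.3695

0.3695 bits


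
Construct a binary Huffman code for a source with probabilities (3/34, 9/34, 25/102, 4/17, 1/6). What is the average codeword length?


Huffman construction (repeatedly merge the two least-probable nodes; each merge adds 1 bit to every symbol beneath it): 3/34 + 1/6 = 13/51; 4/17 + 25/102 = 49/102; 13/51 + 9/34 = 53/102; 49/102 + 53/102 = 1. Resulting codeword lengths (in the order the probabilities were given): (3, 2, 2, 2, 3). L_avg = sum(p_i * l_i) = 3/34*3 + 9/34*2 + 25/102*2 + 4/17*2 + 1/6*3 = 115/51 = 2.2549

2.2549 bits


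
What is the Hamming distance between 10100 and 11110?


Count differing positions: . ^ . ^ . = 2 differences

2


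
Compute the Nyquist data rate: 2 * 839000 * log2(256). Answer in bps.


Rate = 2 * B * log2(M) = 2 * 839000 * 8.0 = 13424000.0

13424000.0 bps


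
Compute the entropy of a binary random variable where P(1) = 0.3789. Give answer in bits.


H = -p*log2(p) - (1-p)*log2(1-p). -0.3789*log2(0.3789) = 0.530502; -0.6211*log2(0.6211) = 0.426759. H = 0.530502 + 0.426759 = 0.9573

0.9573 bits


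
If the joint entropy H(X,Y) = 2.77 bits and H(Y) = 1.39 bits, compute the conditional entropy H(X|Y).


H(X|Y) = H(X,Y) - H(Y) = 2.77 - 1.39 = 1.38

1.38 bits


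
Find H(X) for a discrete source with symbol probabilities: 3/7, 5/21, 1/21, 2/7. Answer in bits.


H = -sum(p_i * log2(p_i)). Terms: -(3/7)*log2(3/7) = 0.523882; -(5/21)*log2(5/21) = 0.492950; -(1/21)*log2(1/21) = 0.209158; -(2/7)*log2(2/7) = 0.516387. H = 0.523882 + 0.492950 + 0.209158 + 0.516387 = 1.7424

1.7424 bits


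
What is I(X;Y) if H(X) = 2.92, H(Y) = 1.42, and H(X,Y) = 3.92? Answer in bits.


I(X;Y) = H(X) + H(Y) - H(X,Y) = 2.92 + 1.42 - 3.92 = 0.42

0.42 bits


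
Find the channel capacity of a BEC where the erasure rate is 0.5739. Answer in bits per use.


C = 1 - epsilon = 1 - 0.5739 = 0.4261

0.4261 bits


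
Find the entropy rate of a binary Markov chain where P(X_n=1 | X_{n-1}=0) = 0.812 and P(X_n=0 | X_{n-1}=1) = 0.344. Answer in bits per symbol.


Stationary distribution: pi_0 = p10/(p01+p10) = 0.2976, pi_1 = 0.7024. Entropy rate H' = pi_0*H(p01) + pi_1*H(p10) = 0.2976*0.6973 + 0.7024*0.9286 = 0.8598

0.8598 bits/symbol


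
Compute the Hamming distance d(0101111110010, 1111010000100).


Count differing positions: ^ . ^ . ^ . ^ ^ ^ . ^ ^ . = 8 differences

8


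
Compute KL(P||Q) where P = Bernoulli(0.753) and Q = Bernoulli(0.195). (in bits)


KL = p*log2(p/q) + (1-p)*log2((1-p)/(1-q)) = 0.753*log2(0.753/0.195) + 0.247*log2(0.247/0.805) = 1.0467

1.0467 bits


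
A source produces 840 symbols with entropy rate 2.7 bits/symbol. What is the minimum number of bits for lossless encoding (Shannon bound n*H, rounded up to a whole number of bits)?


Minimum bits >= n * H = 840 * 2.7 = 2268.0, rounded up to a whole number of bits = 2268

2268 bits


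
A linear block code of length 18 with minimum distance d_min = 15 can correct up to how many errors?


Correction capability = floor((d-1)/2) = floor((15-1)/2) = 7

7 errors


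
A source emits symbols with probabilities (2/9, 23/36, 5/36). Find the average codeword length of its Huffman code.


Huffman construction (repeatedly merge the two least-probable nodes; each merge adds 1 bit to every symbol beneath it): 5/36 + 2/9 = 13/36; 13/36 + 23/36 = 1. Resulting codeword lengths (in the order the probabilities were given): (2, 1, 2). L_avg = sum(p_i * l_i) = 2/9*2 + 23/36*1 + 5/36*2 = 49/36 = 1.3611

1.3611 bits


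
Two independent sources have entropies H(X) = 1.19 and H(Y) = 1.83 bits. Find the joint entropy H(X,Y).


For independent variables, H(X,Y) = H(X) + H(Y) = 1.19 + 1.83 = 3.02

3.02 bits


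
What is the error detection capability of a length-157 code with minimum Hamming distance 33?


Detection capability = d_min - 1 = 33 - 1 = 32

32 errors


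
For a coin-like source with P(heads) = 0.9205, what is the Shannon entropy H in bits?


H = -p*log2(p) - (1-p)*log2(1-p). -0.9205*log2(0.9205) = 0.110009; -0.0795*log2(0.0795) = 0.290406. H = 0.110009 + 0.290406 = 0.4004

0.4004 bits


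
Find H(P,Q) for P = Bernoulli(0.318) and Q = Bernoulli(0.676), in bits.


H(P,Q) = -p*log2(q) - (1-p)*log2(1-q). -0.318*log2(0.676) = 0.179640; -0.682*log2(0.324) = 1.108887. H(P,Q) = 0.179640 + 1.108887 = 1.2885

1.2885 bits


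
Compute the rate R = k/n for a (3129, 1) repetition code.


Rate = k/n = 1/3129

1/3129


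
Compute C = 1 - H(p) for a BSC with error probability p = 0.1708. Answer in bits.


H(p) = -p*log2(p) - (1-p)*log2(1-p) = -0.1708*log2(0.1708) - 0.8292*log2(0.8292) = 0.435475 + 0.224056 = 0.6595. C = 1 - H(p) = 1 - 0.6595 = 0.3405

0.3405 bits


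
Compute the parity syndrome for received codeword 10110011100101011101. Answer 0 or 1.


Syndrome = XOR of all bits = 1 XOR 0 XOR 1 XOR 1 XOR 0 XOR 0 XOR 1 XOR 1 XOR 1 XOR 0 XOR 0 XOR 1 XOR 0 XOR 1 XOR 0 XOR 1 XOR 1 XOR 1 XOR 0 XOR 1 = 0

0


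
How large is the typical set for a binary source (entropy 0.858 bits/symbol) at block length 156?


log2|A_typical| = nH = 156 * 0.858 = 133.848, so |A_typical| ~ 2^133.848 = 1.960e+40

1.960e+40


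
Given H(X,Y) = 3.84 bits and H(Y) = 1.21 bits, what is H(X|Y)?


H(X|Y) = H(X,Y) - H(Y) = 3.84 - 1.21 = 2.63

2.63 bits


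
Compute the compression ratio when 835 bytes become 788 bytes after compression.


Ratio = original / compressed = 835 / 788 = 1.0596

1.0596


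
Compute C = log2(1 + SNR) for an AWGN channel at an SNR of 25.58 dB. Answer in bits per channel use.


SNR_linear = 10^(25.58/10) = 361.4099; C = log2(1 + SNR_linear) = log2(1 + 361.4099) = 8.5015

8.5015 bits/channel use


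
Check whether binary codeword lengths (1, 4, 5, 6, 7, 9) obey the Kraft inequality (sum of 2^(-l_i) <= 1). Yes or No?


Kraft sum = sum(2^(-l_i)) = 0.6191, need <= 1. Result: satisfied (a binary prefix-free code with these lengths exists)

Yes


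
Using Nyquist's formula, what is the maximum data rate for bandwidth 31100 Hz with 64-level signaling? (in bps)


Rate = 2 * B * log2(M) = 2 * 31100 * 6.0 = 373200.0

373200.0 bps


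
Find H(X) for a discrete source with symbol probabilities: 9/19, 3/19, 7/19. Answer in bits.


H = -sum(p_i * log2(p_i)). Terms: -(9/19)*log2(9/19) = 0.510633; -(3/19)*log2(3/19) = 0.420468; -(7/19)*log2(7/19) = 0.530737. H = 0.510633 + 0.420468 + 0.530737 = 1.4618

1.4618 bits


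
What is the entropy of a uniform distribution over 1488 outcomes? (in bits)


H = log2(n) = log2(1488) = 10.5392

10.5392 bits


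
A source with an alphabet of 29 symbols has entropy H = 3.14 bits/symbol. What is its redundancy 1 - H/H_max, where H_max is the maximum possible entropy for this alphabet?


H_max = log2(K) = log2(29) = 4.858 bits/symbol. Redundancy = 1 - H/H_max = 1 - 3.14/4.858 = 1 - 0.6464 = 0.3536

0.3536


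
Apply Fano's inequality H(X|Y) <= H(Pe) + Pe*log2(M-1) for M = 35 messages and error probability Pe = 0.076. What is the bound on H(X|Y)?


H(Pe) = -Pe*log2(Pe) - (1-Pe)*log2(1-Pe) = -0.076*log2(0.076) - 0.924*log2(0.924) = 0.282557 + 0.105369 = 0.3879. Pe*log2(M-1) = 0.076*log2(34) = 0.386647. Bound = H(Pe) + Pe*log2(M-1) = 0.282557 + 0.105369 + 0.386647 = 0.7746

0.7746 bits


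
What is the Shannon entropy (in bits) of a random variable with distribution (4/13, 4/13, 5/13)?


H = -sum(p_i * log2(p_i)). Terms: -(4/13)*log2(4/13) = 0.523212; -(4/13)*log2(4/13) = 0.523212; -(5/13)*log2(5/13) = 0.530197. H = 0.523212 + 0.523212 + 0.530197 = 1.5766

1.5766 bits


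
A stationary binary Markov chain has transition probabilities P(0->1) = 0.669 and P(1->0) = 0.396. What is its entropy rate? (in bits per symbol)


Stationary distribution: pi_0 = p10/(p01+p10) = 0.3718, pi_1 = 0.6282. Entropy rate H' = pi_0*H(p01) + pi_1*H(p10) = 0.3718*0.9159 + 0.6282*0.9686 = 0.949

0.949 bits/symbol


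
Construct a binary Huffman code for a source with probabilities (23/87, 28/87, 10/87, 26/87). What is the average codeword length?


Huffman construction (repeatedly merge the two least-probable nodes; each merge adds 1 bit to every symbol beneath it): 10/87 + 23/87 = 11/29; 26/87 + 28/87 = 18/29; 11/29 + 18/29 = 1. Resulting codeword lengths (in the order the probabilities were given): (2, 2, 2, 2). L_avg = sum(p_i * l_i) = 23/87*2 + 28/87*2 + 10/87*2 + 26/87*2 = 2

2.0 bits


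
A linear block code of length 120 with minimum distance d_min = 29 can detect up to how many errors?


Detection capability = d_min - 1 = 29 - 1 = 28

28 errors


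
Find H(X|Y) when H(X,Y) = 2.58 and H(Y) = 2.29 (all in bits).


H(X|Y) = H(X,Y) - H(Y) = 2.58 - 2.29 = 0.29

0.29 bits


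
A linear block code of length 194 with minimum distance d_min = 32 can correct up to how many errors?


Correction capability = floor((d-1)/2) = floor((32-1)/2) = 15

15 errors


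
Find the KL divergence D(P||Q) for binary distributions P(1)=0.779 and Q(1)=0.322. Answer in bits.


KL = p*log2(p/q) + (1-p)*log2((1-p)/(1-q)) = 0.779*log2(0.779/0.322) + 0.221*log2(0.221/0.678) = 0.6355

0.6355 bits


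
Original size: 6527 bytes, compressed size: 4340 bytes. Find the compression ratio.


Ratio = original / compressed = 6527 / 4340 = 1.5039

1.5039


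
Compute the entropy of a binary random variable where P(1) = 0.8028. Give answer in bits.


H = -p*log2(p) - (1-p)*log2(1-p). -0.8028*log2(0.8028) = 0.254397; -0.1972*log2(0.1972) = 0.461895. H = 0.254397 + 0.461895 = 0.7163

0.7163 bits


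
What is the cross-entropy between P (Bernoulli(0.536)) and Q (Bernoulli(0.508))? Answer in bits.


H(P,Q) = -p*log2(q) - (1-p)*log2(1-q). -0.536*log2(0.508) = 0.523725; -0.464*log2(0.492) = 0.474797. H(P,Q) = 0.523725 + 0.474797 = 0.9985

0.9985 bits


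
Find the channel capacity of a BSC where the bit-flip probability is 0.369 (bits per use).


H(p) = -p*log2(p) - (1-p)*log2(1-p) = -0.369*log2(0.369) - 0.631*log2(0.631) = 0.530735 + 0.419166 = 0.9499. C = 1 - H(p) = 1 - 0.9499 = 0.0501

0.0501 bits


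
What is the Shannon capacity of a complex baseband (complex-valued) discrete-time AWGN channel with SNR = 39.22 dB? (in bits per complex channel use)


SNR_linear = 10^(39.22/10) = 8356.0302; C = log2(1 + SNR_linear) = log2(1 + 8356.0302) = 13.0288

13.0288 bits/channel use


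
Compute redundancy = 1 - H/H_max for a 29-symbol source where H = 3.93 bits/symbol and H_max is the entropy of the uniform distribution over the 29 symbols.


H_max = log2(K) = log2(29) = 4.858 bits/symbol. Redundancy = 1 - H/H_max = 1 - 3.93/4.858 = 1 - 0.809 = 0.191

0.191


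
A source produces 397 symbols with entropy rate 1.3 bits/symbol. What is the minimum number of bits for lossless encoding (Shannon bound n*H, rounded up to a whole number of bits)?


Minimum bits >= n * H = 397 * 1.3 = 516.1, rounded up to a whole number of bits = 517

517 bits


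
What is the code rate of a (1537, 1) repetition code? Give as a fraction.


Rate = k/n = 1/1537

1/1537


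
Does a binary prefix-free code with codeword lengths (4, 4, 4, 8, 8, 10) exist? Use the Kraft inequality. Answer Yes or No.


Kraft sum = sum(2^(-l_i)) = 0.1963, need <= 1. Result: satisfied (a binary prefix-free code with these lengths exists)

Yes


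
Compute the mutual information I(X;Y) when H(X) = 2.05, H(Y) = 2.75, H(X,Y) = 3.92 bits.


I(X;Y) = H(X) + H(Y) - H(X,Y) = 2.05 + 2.75 - 3.92 = 0.88

0.88 bits


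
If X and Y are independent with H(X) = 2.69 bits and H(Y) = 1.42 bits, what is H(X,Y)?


For independent variables, H(X,Y) = H(X) + H(Y) = 2.69 + 1.42 = 4.11

4.11 bits


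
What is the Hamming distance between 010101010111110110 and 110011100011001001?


Count differing positions: ^ . . ^ ^ . ^ ^ . ^ . . ^ ^ ^ ^ ^ ^ = 12 differences

12


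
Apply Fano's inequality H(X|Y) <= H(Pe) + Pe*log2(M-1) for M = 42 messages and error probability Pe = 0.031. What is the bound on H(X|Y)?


H(Pe) = -Pe*log2(Pe) - (1-Pe)*log2(1-Pe) = -0.031*log2(0.031) - 0.969*log2(0.969) = 0.155359 + 0.044023 = 0.1994. Pe*log2(M-1) = 0.031*log2(41) = 0.166084. Bound = H(Pe) + Pe*log2(M-1) = 0.155359 + 0.044023 + 0.166084 = 0.3655

0.3655 bits


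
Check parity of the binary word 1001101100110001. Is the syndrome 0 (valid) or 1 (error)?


Syndrome = XOR of all bits = 1 XOR 0 XOR 0 XOR 1 XOR 1 XOR 0 XOR 1 XOR 1 XOR 0 XOR 0 XOR 1 XOR 1 XOR 0 XOR 0 XOR 0 XOR 1 = 0

0


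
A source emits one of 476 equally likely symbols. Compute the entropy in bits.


H = log2(n) = log2(476) = 8.8948

8.8948 bits


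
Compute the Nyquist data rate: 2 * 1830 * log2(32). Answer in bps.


Rate = 2 * B * log2(M) = 2 * 1830 * 5.0 = 18300.0

18300.0 bps


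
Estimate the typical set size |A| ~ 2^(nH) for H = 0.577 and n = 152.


log2|A_typical| = nH = 152 * 0.577 = 87.704, so |A_typical| ~ 2^87.704 = 2.521e+26

2.521e+26


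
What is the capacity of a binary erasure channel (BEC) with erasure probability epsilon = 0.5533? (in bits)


C = 1 - epsilon = 1 - 0.5533 = 0.4467

0.4467 bits


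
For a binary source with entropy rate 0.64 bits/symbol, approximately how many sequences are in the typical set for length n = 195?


log2|A_typical| = nH = 195 * 0.64 = 124.8, so |A_typical| ~ 2^124.8 = 3.703e+37

3.703e+37


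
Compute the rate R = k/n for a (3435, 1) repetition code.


Rate = k/n = 1/3435

1/3435


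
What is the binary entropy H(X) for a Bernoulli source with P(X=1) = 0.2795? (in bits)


H = -p*log2(p) - (1-p)*log2(1-p). -0.2795*log2(0.2795) = 0.514023; -0.7205*log2(0.7205) = 0.340746. H = 0.514023 + 0.340746 = 0.8548

0.8548 bits


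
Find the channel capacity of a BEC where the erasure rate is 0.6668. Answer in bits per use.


C = 1 - epsilon = 1 - 0.6668 = 0.3332

0.3332 bits


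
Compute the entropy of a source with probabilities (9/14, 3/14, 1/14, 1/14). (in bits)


H = -sum(p_i * log2(p_i)). Terms: -(9/14)*log2(9/14) = 0.409776; -(3/14)*log2(3/14) = 0.476227; -(1/14)*log2(1/14) = 0.271954; -(1/14)*log2(1/14) = 0.271954. H = 0.409776 + 0.476227 + 0.271954 + 0.271954 = 1.4299

1.4299 bits


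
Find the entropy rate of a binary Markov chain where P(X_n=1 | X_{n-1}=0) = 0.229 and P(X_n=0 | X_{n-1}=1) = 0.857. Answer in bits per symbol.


Stationary distribution: pi_0 = p10/(p01+p10) = 0.7891, pi_1 = 0.2109. Entropy rate H' = pi_0*H(p01) + pi_1*H(p10) = 0.7891*0.7763 + 0.2109*0.592 = 0.7374

0.7374 bits/symbol


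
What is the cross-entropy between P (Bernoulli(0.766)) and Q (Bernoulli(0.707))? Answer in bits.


H(P,Q) = -p*log2(q) - (1-p)*log2(1-q). -0.766*log2(0.707) = 0.383167; -0.234*log2(0.293) = 0.414420. H(P,Q) = 0.383167 + 0.414420 = 0.7976

0.7976 bits


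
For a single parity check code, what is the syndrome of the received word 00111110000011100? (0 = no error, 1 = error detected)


Syndrome = XOR of all bits = 0 XOR 0 XOR 1 XOR 1 XOR 1 XOR 1 XOR 1 XOR 0 XOR 0 XOR 0 XOR 0 XOR 0 XOR 1 XOR 1 XOR 1 XOR 0 XOR 0 = 0

0


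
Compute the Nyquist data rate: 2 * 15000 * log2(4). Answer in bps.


Rate = 2 * B * log2(M) = 2 * 15000 * 2.0 = 60000.0

60000.0 bps


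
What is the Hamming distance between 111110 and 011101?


Count differing positions: ^ . . . ^ ^ = 3 differences

3


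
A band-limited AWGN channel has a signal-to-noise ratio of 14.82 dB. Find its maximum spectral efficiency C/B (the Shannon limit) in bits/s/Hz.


SNR_linear = 10^(14.82/10) = 30.3389; C/B = log2(1 + SNR_linear) = log2(1 + 30.3389) = 4.9699

4.9699 bits/s/Hz


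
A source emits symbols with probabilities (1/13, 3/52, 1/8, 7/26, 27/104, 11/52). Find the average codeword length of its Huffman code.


Huffman construction (repeatedly merge the two least-probable nodes; each merge adds 1 bit to every symbol beneath it): 3/52 + 1/13 = 7/52; 1/8 + 7/52 = 27/104; 11/52 + 27/104 = 49/104; 27/104 + 7/26 = 55/104; 49/104 + 55/104 = 1. Resulting codeword lengths (in the order the probabilities were given): (4, 4, 3, 2, 2, 2). L_avg = sum(p_i * l_i) = 1/13*4 + 3/52*4 + 1/8*3 + 7/26*2 + 27/104*2 + 11/52*2 = 249/104 = 2.3942

2.3942 bits


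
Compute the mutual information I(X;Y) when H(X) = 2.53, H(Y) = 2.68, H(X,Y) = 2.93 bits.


I(X;Y) = H(X) + H(Y) - H(X,Y) = 2.53 + 2.68 - 2.93 = 2.28

2.28 bits


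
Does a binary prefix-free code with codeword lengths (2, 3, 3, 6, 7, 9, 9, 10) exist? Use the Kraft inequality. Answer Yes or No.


Kraft sum = sum(2^(-l_i)) = 0.5283, need <= 1. Result: satisfied (a binary prefix-free code with these lengths exists)

Yes


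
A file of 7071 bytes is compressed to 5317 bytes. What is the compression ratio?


Ratio = original / compressed = 7071 / 5317 = 1.3299

1.3299


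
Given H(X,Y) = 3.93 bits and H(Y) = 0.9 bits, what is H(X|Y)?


H(X|Y) = H(X,Y) - H(Y) = 3.93 - 0.9 = 3.03

3.03 bits


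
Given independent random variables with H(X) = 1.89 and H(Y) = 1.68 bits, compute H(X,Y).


For independent variables, H(X,Y) = H(X) + H(Y) = 1.89 + 1.68 = 3.57

3.57 bits


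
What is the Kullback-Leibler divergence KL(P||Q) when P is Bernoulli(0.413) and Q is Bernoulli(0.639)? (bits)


KL = p*log2(p/q) + (1-p)*log2((1-p)/(1-q)) = 0.413*log2(0.413/0.639) + 0.587*log2(0.587/0.361) = 0.1516

0.1516 bits


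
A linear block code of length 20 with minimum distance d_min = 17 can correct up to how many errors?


Correction capability = floor((d-1)/2) = floor((17-1)/2) = 8

8 errors


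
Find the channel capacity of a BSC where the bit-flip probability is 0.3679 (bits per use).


H(p) = -p*log2(p) - (1-p)*log2(1-p) = -0.3679*log2(0.3679) - 0.6321*log2(0.6321) = 0.530738 + 0.418308 = 0.949. C = 1 - H(p) = 1 - 0.949 = 0.051

0.051 bits


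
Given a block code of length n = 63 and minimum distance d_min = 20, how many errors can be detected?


Detection capability = d_min - 1 = 20 - 1 = 19

19 errors


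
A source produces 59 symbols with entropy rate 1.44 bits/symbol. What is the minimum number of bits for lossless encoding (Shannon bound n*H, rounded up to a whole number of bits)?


Minimum bits >= n * H = 59 * 1.44 = 84.96, rounded up to a whole number of bits = 85

85 bits


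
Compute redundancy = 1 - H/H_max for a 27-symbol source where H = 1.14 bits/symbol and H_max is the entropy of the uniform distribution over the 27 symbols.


H_max = log2(K) = log2(27) = 4.7549 bits/symbol. Redundancy = 1 - H/H_max = 1 - 1.14/4.7549 = 1 - 0.2398 = 0.7602

0.7602


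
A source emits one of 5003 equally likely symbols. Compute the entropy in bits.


H = log2(n) = log2(5003) = 12.2886

12.2886 bits


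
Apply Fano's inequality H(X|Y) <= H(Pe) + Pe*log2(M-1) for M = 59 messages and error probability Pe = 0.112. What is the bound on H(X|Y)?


H(Pe) = -Pe*log2(Pe) - (1-Pe)*log2(1-Pe) = -0.112*log2(0.112) - 0.888*log2(0.888) = 0.353744 + 0.152175 = 0.5059. Pe*log2(M-1) = 0.112*log2(58) = 0.656094. Bound = H(Pe) + Pe*log2(M-1) = 0.353744 + 0.152175 + 0.656094 = 1.162

1.162 bits


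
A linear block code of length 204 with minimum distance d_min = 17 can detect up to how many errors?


Detection capability = d_min - 1 = 17 - 1 = 16

16 errors


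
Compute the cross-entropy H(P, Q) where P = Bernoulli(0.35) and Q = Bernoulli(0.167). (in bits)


H(P,Q) = -p*log2(q) - (1-p)*log2(1-q). -0.35*log2(0.167) = 0.903728; -0.65*log2(0.833) = 0.171348. H(P,Q) = 0.903728 + 0.171348 = 1.0751

1.0751 bits


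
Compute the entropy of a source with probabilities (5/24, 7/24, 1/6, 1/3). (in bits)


H = -sum(p_i * log2(p_i)). Terms: -(5/24)*log2(5/24) = 0.471466; -(7/24)*log2(7/24) = 0.518469; -(1/6)*log2(1/6) = 0.430827; -(1/3)*log2(1/3) = 0.528321. H = 0.471466 + 0.518469 + 0.430827 + 0.528321 = 1.9491

1.9491 bits


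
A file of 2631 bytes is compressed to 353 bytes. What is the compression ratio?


Ratio = original / compressed = 2631 / 353 = 7.4533

7.4533


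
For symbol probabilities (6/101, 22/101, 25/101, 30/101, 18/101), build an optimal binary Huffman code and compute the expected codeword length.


Huffman construction (repeatedly merge the two least-probable nodes; each merge adds 1 bit to every symbol beneath it): 6/101 + 18/101 = 24/101; 22/101 + 24/101 = 46/101; 25/101 + 30/101 = 55/101; 46/101 + 55/101 = 1. Resulting codeword lengths (in the order the probabilities were given): (3, 2, 2, 2, 3). L_avg = sum(p_i * l_i) = 6/101*3 + 22/101*2 + 25/101*2 + 30/101*2 + 18/101*3 = 226/101 = 2.2376

2.2376 bits


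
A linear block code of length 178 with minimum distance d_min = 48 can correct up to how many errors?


Correction capability = floor((d-1)/2) = floor((48-1)/2) = 23

23 errors


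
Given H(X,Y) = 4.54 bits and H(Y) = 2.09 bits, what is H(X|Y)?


H(X|Y) = H(X,Y) - H(Y) = 4.54 - 2.09 = 2.45

2.45 bits


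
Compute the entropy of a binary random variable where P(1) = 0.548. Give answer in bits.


H = -p*log2(p) - (1-p)*log2(1-p). -0.548*log2(0.548) = 0.475528; -0.452*log2(0.452) = 0.517814. H = 0.475528 + 0.517814 = 0.9933

0.9933 bits


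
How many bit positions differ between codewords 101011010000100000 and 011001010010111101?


Count differing positions: ^ ^ . . ^ . . . . . ^ . . ^ ^ ^ . ^ = 8 differences

8


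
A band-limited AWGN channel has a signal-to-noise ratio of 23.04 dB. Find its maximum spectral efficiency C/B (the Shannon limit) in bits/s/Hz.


SNR_linear = 10^(23.04/10) = 201.3724; C/B = log2(1 + SNR_linear) = log2(1 + 201.3724) = 7.6609

7.6609 bits/s/Hz


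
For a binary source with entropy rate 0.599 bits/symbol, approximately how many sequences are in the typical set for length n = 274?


log2|A_typical| = nH = 274 * 0.599 = 164.126, so |A_typical| ~ 2^164.126 = 2.552e+49

2.552e+49


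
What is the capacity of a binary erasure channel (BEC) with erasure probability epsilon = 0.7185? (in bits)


C = 1 - epsilon = 1 - 0.7185 = 0.2815

0.2815 bits


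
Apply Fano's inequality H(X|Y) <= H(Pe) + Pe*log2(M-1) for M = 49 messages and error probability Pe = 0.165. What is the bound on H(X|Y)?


H(Pe) = -Pe*log2(Pe) - (1-Pe)*log2(1-Pe) = -0.165*log2(0.165) - 0.835*log2(0.835) = 0.428911 + 0.217227 = 0.6461. Pe*log2(M-1) = 0.165*log2(48) = 0.921519. Bound = H(Pe) + Pe*log2(M-1) = 0.428911 + 0.217227 + 0.921519 = 1.5677

1.5677 bits


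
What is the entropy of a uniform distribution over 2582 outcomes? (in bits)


H = log2(n) = log2(2582) = 11.3343

11.3343 bits


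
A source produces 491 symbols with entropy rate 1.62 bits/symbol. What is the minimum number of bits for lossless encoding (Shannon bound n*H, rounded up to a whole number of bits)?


Minimum bits >= n * H = 491 * 1.62 = 795.42, rounded up to a whole number of bits = 796

796 bits


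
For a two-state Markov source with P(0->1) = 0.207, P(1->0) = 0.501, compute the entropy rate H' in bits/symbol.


Stationary distribution: pi_0 = p10/(p01+p10) = 0.7076, pi_1 = 0.2924. Entropy rate H' = pi_0*H(p01) + pi_1*H(p10) = 0.7076*0.7357 + 0.2924*1.0 = 0.813

0.813 bits/symbol


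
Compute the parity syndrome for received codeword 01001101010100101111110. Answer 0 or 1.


Syndrome = XOR of all bits = 0 XOR 1 XOR 0 XOR 0 XOR 1 XOR 1 XOR 0 XOR 1 XOR 0 XOR 1 XOR 0 XOR 1 XOR 0 XOR 0 XOR 1 XOR 0 XOR 1 XOR 1 XOR 1 XOR 1 XOR 1 XOR 1 XOR 0 = 1

1


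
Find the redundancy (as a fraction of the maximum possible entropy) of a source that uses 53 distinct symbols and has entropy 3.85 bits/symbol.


H_max = log2(K) = log2(53) = 5.7279 bits/symbol. Redundancy = 1 - H/H_max = 1 - 3.85/5.7279 = 1 - 0.6721 = 0.3279

0.3279


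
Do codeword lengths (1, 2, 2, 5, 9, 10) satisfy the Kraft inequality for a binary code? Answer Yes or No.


Kraft sum = sum(2^(-l_i)) = 1.0342, need <= 1. Result: violated (a binary prefix-free code with these lengths cannot exist)

No


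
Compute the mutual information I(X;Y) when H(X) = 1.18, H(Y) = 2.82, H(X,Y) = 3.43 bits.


I(X;Y) = H(X) + H(Y) - H(X,Y) = 1.18 + 2.82 - 3.43 = 0.57

0.57 bits


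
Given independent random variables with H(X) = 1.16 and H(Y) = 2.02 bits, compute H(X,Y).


For independent variables, H(X,Y) = H(X) + H(Y) = 1.16 + 2.02 = 3.18

3.18 bits


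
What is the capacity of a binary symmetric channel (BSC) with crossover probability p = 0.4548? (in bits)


H(p) = -p*log2(p) - (1-p)*log2(1-p) = -0.4548*log2(0.4548) - 0.5452*log2(0.5452) = 0.516969 + 0.477128 = 0.9941. C = 1 - H(p) = 1 - 0.9941 = 0.0059

0.0059 bits


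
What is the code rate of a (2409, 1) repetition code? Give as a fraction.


Rate = k/n = 1/2409

1/2409


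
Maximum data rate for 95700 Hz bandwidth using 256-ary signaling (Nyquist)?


Rate = 2 * B * log2(M) = 2 * 95700 * 8.0 = 1531200.0

1531200.0 bps


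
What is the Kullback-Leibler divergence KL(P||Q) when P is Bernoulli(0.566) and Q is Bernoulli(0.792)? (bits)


KL = p*log2(p/q) + (1-p)*log2((1-p)/(1-q)) = 0.566*log2(0.566/0.792) + 0.434*log2(0.434/0.208) = 0.1862

0.1862 bits


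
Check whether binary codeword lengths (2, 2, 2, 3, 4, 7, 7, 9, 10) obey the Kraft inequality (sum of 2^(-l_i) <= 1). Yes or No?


Kraft sum = sum(2^(-l_i)) = 0.9561, need <= 1. Result: satisfied (a binary prefix-free code with these lengths exists)

Yes


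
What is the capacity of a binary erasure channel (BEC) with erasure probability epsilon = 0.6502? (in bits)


C = 1 - epsilon = 1 - 0.6502 = 0.3498

0.3498 bits


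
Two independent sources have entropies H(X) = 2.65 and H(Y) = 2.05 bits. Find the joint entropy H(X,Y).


For independent variables, H(X,Y) = H(X) + H(Y) = 2.65 + 2.05 = 4.7

4.7 bits


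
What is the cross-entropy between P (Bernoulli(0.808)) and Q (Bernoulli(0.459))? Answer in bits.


H(P,Q) = -p*log2(q) - (1-p)*log2(1-q). -0.808*log2(0.459) = 0.907735; -0.192*log2(0.541) = 0.170170. H(P,Q) = 0.907735 + 0.170170 = 1.0779

1.0779 bits


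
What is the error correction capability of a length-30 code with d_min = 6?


Correction capability = floor((d-1)/2) = floor((6-1)/2) = 2

2 errors


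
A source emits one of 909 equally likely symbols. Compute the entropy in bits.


H = log2(n) = log2(909) = 9.8281

9.8281 bits


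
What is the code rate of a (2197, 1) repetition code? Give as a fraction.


Rate = k/n = 1/2197

1/2197


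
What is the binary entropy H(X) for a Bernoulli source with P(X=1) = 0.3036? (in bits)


H = -p*log2(p) - (1-p)*log2(1-p). -0.3036*log2(0.3036) = 0.522118; -0.6964*log2(0.6964) = 0.363529. H = 0.522118 + 0.363529 = 0.8856

0.8856 bits


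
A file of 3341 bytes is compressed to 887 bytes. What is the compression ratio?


Ratio = original / compressed = 3341 / 887 = 3.7666

3.7666


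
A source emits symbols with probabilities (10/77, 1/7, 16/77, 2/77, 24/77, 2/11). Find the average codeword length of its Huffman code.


Huffman construction (repeatedly merge the two least-probable nodes; each merge adds 1 bit to every symbol beneath it): 2/77 + 10/77 = 12/77; 1/7 + 12/77 = 23/77; 2/11 + 16/77 = 30/77; 23/77 + 24/77 = 47/77; 30/77 + 47/77 = 1. Resulting codeword lengths (in the order the probabilities were given): (4, 3, 2, 4, 2, 2). L_avg = sum(p_i * l_i) = 10/77*4 + 1/7*3 + 16/77*2 + 2/77*4 + 24/77*2 + 2/11*2 = 27/11 = 2.4545

2.4545 bits


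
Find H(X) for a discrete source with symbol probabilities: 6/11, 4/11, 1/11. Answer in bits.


H = -sum(p_i * log2(p_i)). Terms: -(6/11)*log2(6/11) = 0.476983; -(4/11)*log2(4/11) = 0.530702; -(1/11)*log2(1/11) = 0.314494. H = 0.476983 + 0.530702 + 0.314494 = 1.3222

1.3222 bits


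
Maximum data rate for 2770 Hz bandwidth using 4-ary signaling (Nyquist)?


Rate = 2 * B * log2(M) = 2 * 2770 * 2.0 = 11080.0

11080.0 bps


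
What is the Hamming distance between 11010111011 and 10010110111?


Count differing positions: . ^ . . . . . ^ ^ . . = 3 differences

3


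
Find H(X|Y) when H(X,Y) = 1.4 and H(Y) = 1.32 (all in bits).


H(X|Y) = H(X,Y) - H(Y) = 1.4 - 1.32 = 0.08

0.08 bits


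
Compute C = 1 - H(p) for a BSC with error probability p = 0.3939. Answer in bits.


H(p) = -p*log2(p) - (1-p)*log2(1-p) = -0.3939*log2(0.3939) - 0.6061*log2(0.6061) = 0.529440 + 0.437830 = 0.9673. C = 1 - H(p) = 1 - 0.9673 = 0.0327

0.0327 bits


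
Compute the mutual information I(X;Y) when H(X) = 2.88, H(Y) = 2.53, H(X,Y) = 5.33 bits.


I(X;Y) = H(X) + H(Y) - H(X,Y) = 2.88 + 2.53 - 5.33 = 0.08

0.08 bits


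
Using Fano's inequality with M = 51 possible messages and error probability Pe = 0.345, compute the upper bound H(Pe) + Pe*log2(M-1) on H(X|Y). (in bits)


H(Pe) = -Pe*log2(Pe) - (1-Pe)*log2(1-Pe) = -0.345*log2(0.345) - 0.655*log2(0.655) = 0.529689 + 0.399834 = 0.9295. Pe*log2(M-1) = 0.345*log2(50) = 1.947130. Bound = H(Pe) + Pe*log2(M-1) = 0.529689 + 0.399834 + 1.947130 = 2.8767

2.8767 bits


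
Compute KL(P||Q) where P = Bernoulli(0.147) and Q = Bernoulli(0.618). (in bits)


KL = p*log2(p/q) + (1-p)*log2((1-p)/(1-q)) = 0.147*log2(0.147/0.618) + 0.853*log2(0.853/0.382) = 0.6841

0.6841 bits


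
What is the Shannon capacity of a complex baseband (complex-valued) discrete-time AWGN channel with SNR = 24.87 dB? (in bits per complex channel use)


SNR_linear = 10^(24.87/10) = 306.9022; C = log2(1 + SNR_linear) = log2(1 + 306.9022) = 8.2663

8.2663 bits/channel use


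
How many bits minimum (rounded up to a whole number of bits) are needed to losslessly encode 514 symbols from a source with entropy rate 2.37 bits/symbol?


Minimum bits >= n * H = 514 * 2.37 = 1218.18, rounded up to a whole number of bits = 1219

1219 bits


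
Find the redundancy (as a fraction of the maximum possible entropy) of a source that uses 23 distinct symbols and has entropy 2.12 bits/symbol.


H_max = log2(K) = log2(23) = 4.5236 bits/symbol. Redundancy = 1 - H/H_max = 1 - 2.12/4.5236 = 1 - 0.4687 = 0.5313

0.5313


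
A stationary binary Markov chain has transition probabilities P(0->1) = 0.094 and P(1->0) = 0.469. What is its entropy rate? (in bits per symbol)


Stationary distribution: pi_0 = p10/(p01+p10) = 0.833, pi_1 = 0.167. Entropy rate H' = pi_0*H(p01) + pi_1*H(p10) = 0.833*0.4497 + 0.167*0.9972 = 0.5411

0.5411 bits/symbol


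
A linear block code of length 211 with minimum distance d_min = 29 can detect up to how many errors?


Detection capability = d_min - 1 = 29 - 1 = 28

28 errors


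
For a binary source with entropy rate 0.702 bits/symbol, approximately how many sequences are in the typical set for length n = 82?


log2|A_typical| = nH = 82 * 0.702 = 57.564, so |A_typical| ~ 2^57.564 = 2.131e+17

2.131e+17


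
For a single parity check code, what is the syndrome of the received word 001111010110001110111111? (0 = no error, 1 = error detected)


Syndrome = XOR of all bits = 0 XOR 0 XOR 1 XOR 1 XOR 1 XOR 1 XOR 0 XOR 1 XOR 0 XOR 1 XOR 1 XOR 0 XOR 0 XOR 0 XOR 1 XOR 1 XOR 1 XOR 0 XOR 1 XOR 1 XOR 1 XOR 1 XOR 1 XOR 1 = 0

0


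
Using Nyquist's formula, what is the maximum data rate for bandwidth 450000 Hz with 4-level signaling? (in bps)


Rate = 2 * B * log2(M) = 2 * 450000 * 2.0 = 1800000.0

1800000.0 bps


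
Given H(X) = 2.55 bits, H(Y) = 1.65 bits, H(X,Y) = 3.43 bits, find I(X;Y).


I(X;Y) = H(X) + H(Y) - H(X,Y) = 2.55 + 1.65 - 3.43 = 0.77

0.77 bits


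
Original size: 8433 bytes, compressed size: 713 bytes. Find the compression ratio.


Ratio = original / compressed = 8433 / 713 = 11.8275

11.8275


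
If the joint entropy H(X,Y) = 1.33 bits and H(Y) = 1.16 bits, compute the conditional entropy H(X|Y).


H(X|Y) = H(X,Y) - H(Y) = 1.33 - 1.16 = 0.17

0.17 bits


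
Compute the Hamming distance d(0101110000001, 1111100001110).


Count differing positions: ^ . ^ . . ^ . . . ^ ^ ^ ^ = 7 differences

7


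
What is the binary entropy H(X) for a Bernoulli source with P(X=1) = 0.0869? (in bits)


H = -p*log2(p) - (1-p)*log2(1-p). -0.0869*log2(0.0869) = 0.306279; -0.9131*log2(0.9131) = 0.119758. H = 0.306279 + 0.119758 = 0.426

0.426 bits


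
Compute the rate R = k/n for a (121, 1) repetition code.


Rate = k/n = 1/121

1/121


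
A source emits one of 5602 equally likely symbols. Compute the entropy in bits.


H = log2(n) = log2(5602) = 12.4517

12.4517 bits


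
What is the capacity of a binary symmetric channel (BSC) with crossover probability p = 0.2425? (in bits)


H(p) = -p*log2(p) - (1-p)*log2(1-p) = -0.2425*log2(0.2425) - 0.7575*log2(0.7575) = 0.495656 + 0.303517 = 0.7992. C = 1 - H(p) = 1 - 0.7992 = 0.2008

0.2008 bits


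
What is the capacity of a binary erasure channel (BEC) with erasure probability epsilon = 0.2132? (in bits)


C = 1 - epsilon = 1 - 0.2132 = 0.7868

0.7868 bits


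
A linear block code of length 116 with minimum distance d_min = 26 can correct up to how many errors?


Correction capability = floor((d-1)/2) = floor((26-1)/2) = 12

12 errors


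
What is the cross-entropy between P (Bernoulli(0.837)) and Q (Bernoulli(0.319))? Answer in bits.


H(P,Q) = -p*log2(q) - (1-p)*log2(1-q). -0.837*log2(0.319) = 1.379687; -0.163*log2(0.681) = 0.090347. H(P,Q) = 1.379687 + 0.090347 = 1.47

1.47 bits


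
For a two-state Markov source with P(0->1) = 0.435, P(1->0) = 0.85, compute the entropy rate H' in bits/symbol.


Stationary distribution: pi_0 = p10/(p01+p10) = 0.6615, pi_1 = 0.3385. Entropy rate H' = pi_0*H(p01) + pi_1*H(p10) = 0.6615*0.9878 + 0.3385*0.6098 = 0.8598

0.8598 bits/symbol


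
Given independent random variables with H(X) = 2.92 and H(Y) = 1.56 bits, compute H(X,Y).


For independent variables, H(X,Y) = H(X) + H(Y) = 2.92 + 1.56 = 4.48

4.48 bits


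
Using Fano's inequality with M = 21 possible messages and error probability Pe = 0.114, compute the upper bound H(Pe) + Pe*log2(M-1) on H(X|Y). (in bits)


H(Pe) = -Pe*log2(Pe) - (1-Pe)*log2(1-Pe) = -0.114*log2(0.114) - 0.886*log2(0.886) = 0.357150 + 0.154715 = 0.5119. Pe*log2(M-1) = 0.114*log2(20) = 0.492700. Bound = H(Pe) + Pe*log2(M-1) = 0.357150 + 0.154715 + 0.492700 = 1.0046

1.0046 bits
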